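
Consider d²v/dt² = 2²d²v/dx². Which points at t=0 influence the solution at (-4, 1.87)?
Domain of dependence: [-7.74, -0.26]. Signals travel at speed 2, so data within |x - -4| ≤ 2·1.87 = 3.74 can reach the point.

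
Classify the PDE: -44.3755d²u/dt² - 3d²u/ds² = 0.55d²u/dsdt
Rewriting in standard form: -3d²u/ds² - 0.55d²u/dsdt - 44.3755d²u/dt² = 0. A = -3, B = -0.55, C = -44.3755. Discriminant B² - 4AC = -532.2035. Since -532.2035 < 0, elliptic.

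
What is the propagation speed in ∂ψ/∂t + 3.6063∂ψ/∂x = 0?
Speed = 3.6063. Information travels along x - 3.6063t = const (rightward).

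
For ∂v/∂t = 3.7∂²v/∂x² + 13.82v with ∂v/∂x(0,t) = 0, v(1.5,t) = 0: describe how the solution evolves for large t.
v grows unboundedly. Reaction dominates diffusion (r=13.82 > κπ²/(4L²)≈4.06); solution grows exponentially.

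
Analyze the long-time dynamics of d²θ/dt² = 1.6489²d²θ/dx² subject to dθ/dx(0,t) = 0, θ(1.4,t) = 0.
Long-time behavior: θ oscillates (no decay). Energy is conserved; the solution oscillates indefinitely as standing waves.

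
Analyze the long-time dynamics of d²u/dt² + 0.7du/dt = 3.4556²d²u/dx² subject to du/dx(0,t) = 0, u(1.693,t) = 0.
Long-time behavior: u → 0. Damping (γ=0.7) dissipates energy; oscillations decay exponentially.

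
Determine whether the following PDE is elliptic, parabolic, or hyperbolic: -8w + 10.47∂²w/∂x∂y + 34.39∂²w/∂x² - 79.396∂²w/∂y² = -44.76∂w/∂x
Rewriting in standard form: 34.39∂²w/∂x² + 10.47∂²w/∂x∂y - 79.396∂²w/∂y² + 44.76∂w/∂x - 8w = 0. Coefficients: A = 34.39, B = 10.47, C = -79.396. B² - 4AC = 11031.33466, which is positive, so the equation is hyperbolic.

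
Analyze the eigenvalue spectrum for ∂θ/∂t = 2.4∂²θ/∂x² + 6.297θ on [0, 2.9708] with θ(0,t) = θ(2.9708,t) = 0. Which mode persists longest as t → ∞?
Eigenvalues: λₙ = 2.4n²π²/2.9708² - 6.297.
First three modes:
  n=1: λ₁ = 2.4π²/2.9708² - 6.297 ≈ -3.613
  n=2: λ₂ = 9.6π²/2.9708² - 6.297 ≈ 4.439
  n=3: λ₃ = 21.6π²/2.9708² - 6.297 ≈ 17.858
Since 2.4π²/2.9708² ≈ 2.684 < 6.297, λ₁ < 0.
The n=1 mode grows fastest (−λₙ is largest for n=1) → dominates.
Asymptotic: θ ~ c₁ sin(πx/2.9708) e^{3.613t} (exponential growth at rate −λ₁ ≈ 3.613).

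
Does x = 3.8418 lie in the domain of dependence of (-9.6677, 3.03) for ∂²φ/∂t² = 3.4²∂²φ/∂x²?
No. The domain of dependence is [-19.9697, 0.6343], and 3.8418 is outside this interval.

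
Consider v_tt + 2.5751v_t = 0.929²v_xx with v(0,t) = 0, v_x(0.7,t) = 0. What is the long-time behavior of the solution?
As t → ∞, v → 0. Damping (γ=2.5751) dissipates energy; oscillations decay exponentially.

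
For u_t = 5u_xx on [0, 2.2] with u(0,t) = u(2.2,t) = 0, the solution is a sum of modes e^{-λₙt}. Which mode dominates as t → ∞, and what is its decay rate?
Eigenvalues: λₙ = 5n²π²/2.2².
First three modes:
  n=1: λ₁ = 5π²/2.2² ≈ 10.196
  n=2: λ₂ = 20π²/2.2² ≈ 40.783 (4× faster decay)
  n=3: λ₃ = 45π²/2.2² ≈ 91.763 (9× faster decay)
As t → ∞, higher modes decay exponentially faster. The n=1 mode dominates: u ~ c₁ sin(πx/2.2) e^{-λ₁t}.
Decay rate: λ₁ = 5π²/2.2² ≈ 10.196.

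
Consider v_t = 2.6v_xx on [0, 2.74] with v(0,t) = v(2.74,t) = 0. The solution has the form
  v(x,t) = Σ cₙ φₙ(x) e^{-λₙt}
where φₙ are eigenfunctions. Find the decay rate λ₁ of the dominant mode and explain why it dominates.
Eigenvalues: λₙ = 2.6n²π²/2.74².
First three modes:
  n=1: λ₁ = 2.6π²/2.74² ≈ 3.418
  n=2: λ₂ = 10.4π²/2.74² ≈ 13.672 (4× faster decay)
  n=3: λ₃ = 23.4π²/2.74² ≈ 30.762 (9× faster decay)
As t → ∞, higher modes decay exponentially faster. The n=1 mode dominates: v ~ c₁ sin(πx/2.74) e^{-λ₁t}.
Decay rate: λ₁ = 2.6π²/2.74² ≈ 3.418.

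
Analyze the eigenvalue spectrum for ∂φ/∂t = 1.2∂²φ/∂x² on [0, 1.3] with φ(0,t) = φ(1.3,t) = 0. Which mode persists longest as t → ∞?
Eigenvalues: λₙ = 1.2n²π²/1.3².
First three modes:
  n=1: λ₁ = 1.2π²/1.3² ≈ 7.008
  n=2: λ₂ = 4.8π²/1.3² ≈ 28.032 (4× faster decay)
  n=3: λ₃ = 10.8π²/1.3² ≈ 63.072 (9× faster decay)
As t → ∞, higher modes decay exponentially faster. The n=1 mode dominates: φ ~ c₁ sin(πx/1.3) e^{-λ₁t}.
Decay rate: λ₁ = 1.2π²/1.3² ≈ 7.008.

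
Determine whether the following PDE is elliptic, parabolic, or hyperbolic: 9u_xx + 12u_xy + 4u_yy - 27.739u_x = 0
Coefficients: A = 9, B = 12, C = 4. B² - 4AC = 0, which is zero, so the equation is parabolic.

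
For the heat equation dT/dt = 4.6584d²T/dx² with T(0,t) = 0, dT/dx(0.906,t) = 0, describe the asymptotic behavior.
T → 0. Heat escapes through the Dirichlet boundary.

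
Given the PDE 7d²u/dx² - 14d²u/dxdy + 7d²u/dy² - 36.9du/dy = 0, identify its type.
The second-order coefficients are A = 7, B = -14, C = 7. Since B² - 4AC = 0 = 0, this is a parabolic PDE.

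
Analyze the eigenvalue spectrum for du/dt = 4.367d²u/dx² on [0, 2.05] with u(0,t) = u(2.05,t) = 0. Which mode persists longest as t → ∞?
Eigenvalues: λₙ = 4.367n²π²/2.05².
First three modes:
  n=1: λ₁ = 4.367π²/2.05² ≈ 10.256
  n=2: λ₂ = 17.468π²/2.05² ≈ 41.024 (4× faster decay)
  n=3: λ₃ = 39.303π²/2.05² ≈ 92.303 (9× faster decay)
As t → ∞, higher modes decay exponentially faster. The n=1 mode dominates: u ~ c₁ sin(πx/2.05) e^{-λ₁t}.
Decay rate: λ₁ = 4.367π²/2.05² ≈ 10.256.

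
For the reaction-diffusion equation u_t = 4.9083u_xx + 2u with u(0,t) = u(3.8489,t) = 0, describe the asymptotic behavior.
u → 0. Diffusion dominates reaction (r=2 < κπ²/L²≈3.27); solution decays.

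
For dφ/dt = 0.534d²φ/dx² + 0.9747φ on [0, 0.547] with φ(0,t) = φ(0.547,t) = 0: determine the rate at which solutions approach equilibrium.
Eigenvalues: λₙ = 0.534n²π²/0.547² - 0.9747.
First three modes:
  n=1: λ₁ = 0.534π²/0.547² - 0.9747 ≈ 16.64
  n=2: λ₂ = 2.136π²/0.547² - 0.9747 ≈ 69.483
  n=3: λ₃ = 4.806π²/0.547² - 0.9747 ≈ 157.554
Since 0.534π²/0.547² ≈ 17.614 > 0.9747, all λₙ > 0.
The n=1 mode decays slowest → dominates as t → ∞.
Asymptotic: φ ~ c₁ sin(πx/0.547) e^{-λ₁t} with decay rate λ₁ ≈ 16.64.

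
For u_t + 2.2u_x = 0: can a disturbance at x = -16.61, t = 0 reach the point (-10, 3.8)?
No. Only data at x = -18.36 affects (-10, 3.8). Advection has one-way propagation along characteristics.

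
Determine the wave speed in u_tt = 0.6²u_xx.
Speed = 0.6. Information travels along characteristics x = x₀ ± 0.6t.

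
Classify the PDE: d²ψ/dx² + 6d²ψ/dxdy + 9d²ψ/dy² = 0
A = 1, B = 6, C = 9. Discriminant B² - 4AC = 0. Since 0 = 0, parabolic.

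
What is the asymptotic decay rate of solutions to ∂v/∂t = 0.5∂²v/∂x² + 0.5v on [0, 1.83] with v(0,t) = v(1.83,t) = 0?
Eigenvalues: λₙ = 0.5n²π²/1.83² - 0.5.
First three modes:
  n=1: λ₁ = 0.5π²/1.83² - 0.5 ≈ 0.974
  n=2: λ₂ = 2π²/1.83² - 0.5 ≈ 5.394
  n=3: λ₃ = 4.5π²/1.83² - 0.5 ≈ 12.762
Since 0.5π²/1.83² ≈ 1.474 > 0.5, all λₙ > 0.
The n=1 mode decays slowest → dominates as t → ∞.
Asymptotic: v ~ c₁ sin(πx/1.83) e^{-λ₁t} with decay rate λ₁ ≈ 0.974.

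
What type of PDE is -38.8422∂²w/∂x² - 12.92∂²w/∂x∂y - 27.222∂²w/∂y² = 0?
With A = -38.8422, B = -12.92, C = -27.222, the discriminant is -4062.5230736. This is an elliptic PDE.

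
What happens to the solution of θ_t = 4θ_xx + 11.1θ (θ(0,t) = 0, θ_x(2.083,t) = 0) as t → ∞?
θ grows unboundedly. Reaction dominates diffusion (r=11.1 > κπ²/(4L²)≈2.27); solution grows exponentially.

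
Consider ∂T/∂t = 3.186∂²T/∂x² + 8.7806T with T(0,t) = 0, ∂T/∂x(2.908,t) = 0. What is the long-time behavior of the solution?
As t → ∞, T grows unboundedly. Reaction dominates diffusion (r=8.7806 > κπ²/(4L²)≈0.93); solution grows exponentially.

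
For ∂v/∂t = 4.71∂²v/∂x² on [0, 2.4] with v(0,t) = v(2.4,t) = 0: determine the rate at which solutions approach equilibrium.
Eigenvalues: λₙ = 4.71n²π²/2.4².
First three modes:
  n=1: λ₁ = 4.71π²/2.4² ≈ 8.07
  n=2: λ₂ = 18.84π²/2.4² ≈ 32.282 (4× faster decay)
  n=3: λ₃ = 42.39π²/2.4² ≈ 72.634 (9× faster decay)
As t → ∞, higher modes decay exponentially faster. The n=1 mode dominates: v ~ c₁ sin(πx/2.4) e^{-λ₁t}.
Decay rate: λ₁ = 4.71π²/2.4² ≈ 8.07.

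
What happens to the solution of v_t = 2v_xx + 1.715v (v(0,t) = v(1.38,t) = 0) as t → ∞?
v → 0. Diffusion dominates reaction (r=1.715 < κπ²/L²≈10.37); solution decays.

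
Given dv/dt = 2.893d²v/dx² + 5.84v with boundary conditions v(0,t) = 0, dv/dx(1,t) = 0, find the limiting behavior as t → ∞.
v → 0. Diffusion dominates reaction (r=5.84 < κπ²/(4L²)≈7.14); solution decays.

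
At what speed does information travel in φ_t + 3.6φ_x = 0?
Speed = 3.6. Information travels along x - 3.6t = const (rightward).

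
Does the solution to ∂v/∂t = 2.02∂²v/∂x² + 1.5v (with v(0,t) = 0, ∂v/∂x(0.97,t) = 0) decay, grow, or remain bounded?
v → 0. Diffusion dominates reaction (r=1.5 < κπ²/(4L²)≈5.3); solution decays.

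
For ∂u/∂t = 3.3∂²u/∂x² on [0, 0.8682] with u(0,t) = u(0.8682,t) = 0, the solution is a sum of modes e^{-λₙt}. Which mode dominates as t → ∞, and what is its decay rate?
Eigenvalues: λₙ = 3.3n²π²/0.8682².
First three modes:
  n=1: λ₁ = 3.3π²/0.8682² ≈ 43.209
  n=2: λ₂ = 13.2π²/0.8682² ≈ 172.836 (4× faster decay)
  n=3: λ₃ = 29.7π²/0.8682² ≈ 388.881 (9× faster decay)
As t → ∞, higher modes decay exponentially faster. The n=1 mode dominates: u ~ c₁ sin(πx/0.8682) e^{-λ₁t}.
Decay rate: λ₁ = 3.3π²/0.8682² ≈ 43.209.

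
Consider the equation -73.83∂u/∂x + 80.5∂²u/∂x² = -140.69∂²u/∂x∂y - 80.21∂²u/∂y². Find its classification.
Rewriting in standard form: 80.5∂²u/∂x² + 140.69∂²u/∂x∂y + 80.21∂²u/∂y² - 73.83∂u/∂x = 0. Elliptic. (A = 80.5, B = 140.69, C = 80.21 gives B² - 4AC = -6033.9439.)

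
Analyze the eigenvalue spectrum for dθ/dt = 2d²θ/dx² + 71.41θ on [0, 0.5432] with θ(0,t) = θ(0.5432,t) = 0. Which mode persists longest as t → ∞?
Eigenvalues: λₙ = 2n²π²/0.5432² - 71.41.
First three modes:
  n=1: λ₁ = 2π²/0.5432² - 71.41 ≈ -4.512
  n=2: λ₂ = 8π²/0.5432² - 71.41 ≈ 196.18
  n=3: λ₃ = 18π²/0.5432² - 71.41 ≈ 530.668
Since 2π²/0.5432² ≈ 66.898 < 71.41, λ₁ < 0.
The n=1 mode grows fastest (−λₙ is largest for n=1) → dominates.
Asymptotic: θ ~ c₁ sin(πx/0.5432) e^{4.512t} (exponential growth at rate −λ₁ ≈ 4.512).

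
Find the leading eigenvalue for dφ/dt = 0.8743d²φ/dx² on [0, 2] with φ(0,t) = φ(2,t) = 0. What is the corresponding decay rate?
Eigenvalues: λₙ = 0.8743n²π²/2².
First three modes:
  n=1: λ₁ = 0.8743π²/2² ≈ 2.157
  n=2: λ₂ = 3.4972π²/2² ≈ 8.629 (4× faster decay)
  n=3: λ₃ = 7.8687π²/2² ≈ 19.415 (9× faster decay)
As t → ∞, higher modes decay exponentially faster. The n=1 mode dominates: φ ~ c₁ sin(πx/2) e^{-λ₁t}.
Decay rate: λ₁ = 0.8743π²/2² ≈ 2.157.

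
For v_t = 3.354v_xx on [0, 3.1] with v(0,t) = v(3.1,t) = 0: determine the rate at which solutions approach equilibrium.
Eigenvalues: λₙ = 3.354n²π²/3.1².
First three modes:
  n=1: λ₁ = 3.354π²/3.1² ≈ 3.445
  n=2: λ₂ = 13.416π²/3.1² ≈ 13.778 (4× faster decay)
  n=3: λ₃ = 30.186π²/3.1² ≈ 31.001 (9× faster decay)
As t → ∞, higher modes decay exponentially faster. The n=1 mode dominates: v ~ c₁ sin(πx/3.1) e^{-λ₁t}.
Decay rate: λ₁ = 3.354π²/3.1² ≈ 3.445.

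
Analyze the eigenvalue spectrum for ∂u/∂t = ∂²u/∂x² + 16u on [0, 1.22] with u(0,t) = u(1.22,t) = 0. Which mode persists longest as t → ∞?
Eigenvalues: λₙ = n²π²/1.22² - 16.
First three modes:
  n=1: λ₁ = π²/1.22² - 16 ≈ -9.369
  n=2: λ₂ = 4π²/1.22² - 16 ≈ 10.524
  n=3: λ₃ = 9π²/1.22² - 16 ≈ 43.679
Since π²/1.22² ≈ 6.631 < 16, λ₁ < 0.
The n=1 mode grows fastest (−λₙ is largest for n=1) → dominates.
Asymptotic: u ~ c₁ sin(πx/1.22) e^{9.369t} (exponential growth at rate −λ₁ ≈ 9.369).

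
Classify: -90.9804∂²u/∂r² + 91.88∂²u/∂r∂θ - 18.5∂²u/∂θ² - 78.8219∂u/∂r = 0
Hyperbolic (discriminant = 1709.3848).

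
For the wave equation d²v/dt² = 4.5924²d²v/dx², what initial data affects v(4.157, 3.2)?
Domain of dependence: [-10.53868, 18.85268]. Signals travel at speed 4.5924, so data within |x - 4.157| ≤ 4.5924·3.2 = 14.69568 can reach the point.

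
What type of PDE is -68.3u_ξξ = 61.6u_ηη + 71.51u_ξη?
Rewriting in standard form: -68.3u_ξξ - 71.51u_ξη - 61.6u_ηη = 0. With A = -68.3, B = -71.51, C = -61.6, the discriminant is -11715.4399. This is an elliptic PDE.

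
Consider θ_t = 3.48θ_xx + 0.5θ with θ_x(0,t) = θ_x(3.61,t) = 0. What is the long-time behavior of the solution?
As t → ∞, θ grows unboundedly. With Neumann BCs the constant mode has diffusion eigenvalue 0, so any r > 0 makes it grow like e^(0.5t); solution grows exponentially.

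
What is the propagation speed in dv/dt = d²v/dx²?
Infinite. The heat equation is parabolic, not hyperbolic, so disturbances propagate instantly.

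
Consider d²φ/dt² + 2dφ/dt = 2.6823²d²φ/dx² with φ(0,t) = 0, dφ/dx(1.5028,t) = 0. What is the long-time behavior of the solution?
As t → ∞, φ → 0. Damping (γ=2) dissipates energy; oscillations decay exponentially.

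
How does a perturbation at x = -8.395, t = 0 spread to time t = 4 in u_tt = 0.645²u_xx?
Domain of influence: [-10.975, -5.815]. Data at x = -8.395 spreads outward at speed 0.645.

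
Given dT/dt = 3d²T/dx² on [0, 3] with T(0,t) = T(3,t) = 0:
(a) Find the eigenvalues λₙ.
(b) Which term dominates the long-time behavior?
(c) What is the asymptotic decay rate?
Eigenvalues: λₙ = 3n²π²/3².
First three modes:
  n=1: λ₁ = 3π²/3² ≈ 3.29
  n=2: λ₂ = 12π²/3² ≈ 13.159 (4× faster decay)
  n=3: λ₃ = 27π²/3² ≈ 29.609 (9× faster decay)
As t → ∞, higher modes decay exponentially faster. The n=1 mode dominates: T ~ c₁ sin(πx/3) e^{-λ₁t}.
Decay rate: λ₁ = 3π²/3² ≈ 3.29.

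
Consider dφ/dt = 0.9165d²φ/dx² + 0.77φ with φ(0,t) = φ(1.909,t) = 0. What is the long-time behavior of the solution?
As t → ∞, φ → 0. Diffusion dominates reaction (r=0.77 < κπ²/L²≈2.48); solution decays.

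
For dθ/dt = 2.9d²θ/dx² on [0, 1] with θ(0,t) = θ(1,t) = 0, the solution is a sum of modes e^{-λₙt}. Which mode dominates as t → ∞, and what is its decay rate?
Eigenvalues: λₙ = 2.9n²π².
First three modes:
  n=1: λ₁ = 2.9π² ≈ 28.622
  n=2: λ₂ = 11.6π² ≈ 114.487 (4× faster decay)
  n=3: λ₃ = 26.1π² ≈ 257.597 (9× faster decay)
As t → ∞, higher modes decay exponentially faster. The n=1 mode dominates: θ ~ c₁ sin(πx) e^{-λ₁t}.
Decay rate: λ₁ = 2.9π² ≈ 28.622.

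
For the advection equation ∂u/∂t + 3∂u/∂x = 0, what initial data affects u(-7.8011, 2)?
A single point: x = -13.8011. The characteristic through (-7.8011, 2) is x - 3t = const, so x = -7.8011 - 3·2 = -13.8011.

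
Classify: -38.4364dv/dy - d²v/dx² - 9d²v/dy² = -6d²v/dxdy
Rewriting in standard form: -d²v/dx² + 6d²v/dxdy - 9d²v/dy² - 38.4364dv/dy = 0. Parabolic (discriminant = 0).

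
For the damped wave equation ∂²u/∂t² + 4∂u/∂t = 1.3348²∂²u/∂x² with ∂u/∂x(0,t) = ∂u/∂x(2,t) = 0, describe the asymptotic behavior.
u → constant (steady state). Damping (γ=4) dissipates the nonconstant modes; with Neumann BCs the spatial average obeys M''+γM'=0 and tends to a finite limit.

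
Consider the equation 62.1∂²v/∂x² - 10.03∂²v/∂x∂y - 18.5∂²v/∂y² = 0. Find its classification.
Hyperbolic. (A = 62.1, B = -10.03, C = -18.5 gives B² - 4AC = 4696.0009.)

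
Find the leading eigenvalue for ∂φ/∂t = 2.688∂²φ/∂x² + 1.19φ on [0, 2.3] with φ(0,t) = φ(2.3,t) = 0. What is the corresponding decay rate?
Eigenvalues: λₙ = 2.688n²π²/2.3² - 1.19.
First three modes:
  n=1: λ₁ = 2.688π²/2.3² - 1.19 ≈ 3.825
  n=2: λ₂ = 10.752π²/2.3² - 1.19 ≈ 18.87
  n=3: λ₃ = 24.192π²/2.3² - 1.19 ≈ 43.945
Since 2.688π²/2.3² ≈ 5.015 > 1.19, all λₙ > 0.
The n=1 mode decays slowest → dominates as t → ∞.
Asymptotic: φ ~ c₁ sin(πx/2.3) e^{-λ₁t} with decay rate λ₁ ≈ 3.825.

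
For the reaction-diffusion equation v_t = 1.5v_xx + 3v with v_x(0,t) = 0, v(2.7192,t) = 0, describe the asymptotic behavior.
v grows unboundedly. Reaction dominates diffusion (r=3 > κπ²/(4L²)≈0.5); solution grows exponentially.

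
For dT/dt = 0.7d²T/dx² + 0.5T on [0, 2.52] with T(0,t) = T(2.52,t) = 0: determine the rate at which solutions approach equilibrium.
Eigenvalues: λₙ = 0.7n²π²/2.52² - 0.5.
First three modes:
  n=1: λ₁ = 0.7π²/2.52² - 0.5 ≈ 0.588
  n=2: λ₂ = 2.8π²/2.52² - 0.5 ≈ 3.852
  n=3: λ₃ = 6.3π²/2.52² - 0.5 ≈ 9.291
Since 0.7π²/2.52² ≈ 1.088 > 0.5, all λₙ > 0.
The n=1 mode decays slowest → dominates as t → ∞.
Asymptotic: T ~ c₁ sin(πx/2.52) e^{-λ₁t} with decay rate λ₁ ≈ 0.588.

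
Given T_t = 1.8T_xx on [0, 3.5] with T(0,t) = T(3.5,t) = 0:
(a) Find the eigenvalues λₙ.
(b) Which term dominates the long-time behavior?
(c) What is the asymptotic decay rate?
Eigenvalues: λₙ = 1.8n²π²/3.5².
First three modes:
  n=1: λ₁ = 1.8π²/3.5² ≈ 1.45
  n=2: λ₂ = 7.2π²/3.5² ≈ 5.801 (4× faster decay)
  n=3: λ₃ = 16.2π²/3.5² ≈ 13.052 (9× faster decay)
As t → ∞, higher modes decay exponentially faster. The n=1 mode dominates: T ~ c₁ sin(πx/3.5) e^{-λ₁t}.
Decay rate: λ₁ = 1.8π²/3.5² ≈ 1.45.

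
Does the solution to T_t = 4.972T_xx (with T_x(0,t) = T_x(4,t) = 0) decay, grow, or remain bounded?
T → constant (steady state). Heat is conserved (no flux at boundaries); solution approaches the spatial average.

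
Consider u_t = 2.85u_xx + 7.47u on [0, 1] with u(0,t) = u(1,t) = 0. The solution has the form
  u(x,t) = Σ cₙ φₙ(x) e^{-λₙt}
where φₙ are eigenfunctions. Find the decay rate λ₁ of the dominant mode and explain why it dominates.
Eigenvalues: λₙ = 2.85n²π²/1² - 7.47.
First three modes:
  n=1: λ₁ = 2.85π² - 7.47 ≈ 20.658
  n=2: λ₂ = 11.4π² - 7.47 ≈ 105.043
  n=3: λ₃ = 25.65π² - 7.47 ≈ 245.685
Since 2.85π² ≈ 28.128 > 7.47, all λₙ > 0.
The n=1 mode decays slowest → dominates as t → ∞.
Asymptotic: u ~ c₁ sin(πx/1) e^{-λ₁t} with decay rate λ₁ ≈ 20.658.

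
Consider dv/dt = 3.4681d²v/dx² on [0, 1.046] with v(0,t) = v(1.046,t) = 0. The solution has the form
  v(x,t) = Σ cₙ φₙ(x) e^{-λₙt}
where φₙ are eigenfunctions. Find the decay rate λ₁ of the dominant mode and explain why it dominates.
Eigenvalues: λₙ = 3.4681n²π²/1.046².
First three modes:
  n=1: λ₁ = 3.4681π²/1.046² ≈ 31.284
  n=2: λ₂ = 13.8724π²/1.046² ≈ 125.138 (4× faster decay)
  n=3: λ₃ = 31.2129π²/1.046² ≈ 281.56 (9× faster decay)
As t → ∞, higher modes decay exponentially faster. The n=1 mode dominates: v ~ c₁ sin(πx/1.046) e^{-λ₁t}.
Decay rate: λ₁ = 3.4681π²/1.046² ≈ 31.284.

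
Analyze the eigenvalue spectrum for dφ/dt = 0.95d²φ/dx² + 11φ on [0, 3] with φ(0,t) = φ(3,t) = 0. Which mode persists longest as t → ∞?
Eigenvalues: λₙ = 0.95n²π²/3² - 11.
First three modes:
  n=1: λ₁ = 0.95π²/3² - 11 ≈ -9.958
  n=2: λ₂ = 3.8π²/3² - 11 ≈ -6.833
  n=3: λ₃ = 8.55π²/3² - 11 ≈ -1.624
Since 0.95π²/3² ≈ 1.042 < 11, λ₁ < 0.
The n=1 mode grows fastest (−λₙ is largest for n=1) → dominates.
Asymptotic: φ ~ c₁ sin(πx/3) e^{9.958t} (exponential growth at rate −λ₁ ≈ 9.958).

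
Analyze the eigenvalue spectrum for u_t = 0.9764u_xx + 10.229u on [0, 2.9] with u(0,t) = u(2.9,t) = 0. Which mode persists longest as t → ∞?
Eigenvalues: λₙ = 0.9764n²π²/2.9² - 10.229.
First three modes:
  n=1: λ₁ = 0.9764π²/2.9² - 10.229 ≈ -9.083
  n=2: λ₂ = 3.9056π²/2.9² - 10.229 ≈ -5.646
  n=3: λ₃ = 8.7876π²/2.9² - 10.229 ≈ 0.084
Since 0.9764π²/2.9² ≈ 1.146 < 10.229, λ₁ < 0.
The n=1 mode grows fastest (−λₙ is largest for n=1) → dominates.
Asymptotic: u ~ c₁ sin(πx/2.9) e^{9.083t} (exponential growth at rate −λ₁ ≈ 9.083).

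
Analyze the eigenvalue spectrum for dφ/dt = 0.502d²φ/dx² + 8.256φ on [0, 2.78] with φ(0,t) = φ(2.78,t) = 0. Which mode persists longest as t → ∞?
Eigenvalues: λₙ = 0.502n²π²/2.78² - 8.256.
First three modes:
  n=1: λ₁ = 0.502π²/2.78² - 8.256 ≈ -7.615
  n=2: λ₂ = 2.008π²/2.78² - 8.256 ≈ -5.692
  n=3: λ₃ = 4.518π²/2.78² - 8.256 ≈ -2.486
Since 0.502π²/2.78² ≈ 0.641 < 8.256, λ₁ < 0.
The n=1 mode grows fastest (−λₙ is largest for n=1) → dominates.
Asymptotic: φ ~ c₁ sin(πx/2.78) e^{7.615t} (exponential growth at rate −λ₁ ≈ 7.615).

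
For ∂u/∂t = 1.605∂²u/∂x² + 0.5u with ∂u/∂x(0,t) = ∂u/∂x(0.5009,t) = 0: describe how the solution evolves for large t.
u grows unboundedly. With Neumann BCs the constant mode has diffusion eigenvalue 0, so any r > 0 makes it grow like e^(0.5t); solution grows exponentially.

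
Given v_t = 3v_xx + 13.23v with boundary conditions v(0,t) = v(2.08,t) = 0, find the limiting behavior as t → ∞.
v grows unboundedly. Reaction dominates diffusion (r=13.23 > κπ²/L²≈6.84); solution grows exponentially.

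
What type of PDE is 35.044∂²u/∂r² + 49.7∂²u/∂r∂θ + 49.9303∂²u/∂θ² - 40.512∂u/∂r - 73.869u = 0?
With A = 35.044, B = 49.7, C = 49.9303, the discriminant is -4528.9397328. This is an elliptic PDE.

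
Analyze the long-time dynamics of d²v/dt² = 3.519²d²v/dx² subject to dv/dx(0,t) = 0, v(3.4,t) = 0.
Long-time behavior: v oscillates (no decay). Energy is conserved; the solution oscillates indefinitely as standing waves.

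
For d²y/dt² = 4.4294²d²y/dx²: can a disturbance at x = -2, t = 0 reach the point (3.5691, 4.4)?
Yes. The domain of dependence is [-15.92026, 23.05846], and -2 ∈ [-15.92026, 23.05846].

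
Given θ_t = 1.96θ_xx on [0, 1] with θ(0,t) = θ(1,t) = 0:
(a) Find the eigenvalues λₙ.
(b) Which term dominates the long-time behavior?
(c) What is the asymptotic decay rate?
Eigenvalues: λₙ = 1.96n²π².
First three modes:
  n=1: λ₁ = 1.96π² ≈ 19.344
  n=2: λ₂ = 7.84π² ≈ 77.378 (4× faster decay)
  n=3: λ₃ = 17.64π² ≈ 174.1 (9× faster decay)
As t → ∞, higher modes decay exponentially faster. The n=1 mode dominates: θ ~ c₁ sin(πx) e^{-λ₁t}.
Decay rate: λ₁ = 1.96π² ≈ 19.344.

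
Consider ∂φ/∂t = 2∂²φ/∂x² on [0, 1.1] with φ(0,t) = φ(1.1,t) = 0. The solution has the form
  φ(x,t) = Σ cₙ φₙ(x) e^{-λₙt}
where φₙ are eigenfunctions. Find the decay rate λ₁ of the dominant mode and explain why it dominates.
Eigenvalues: λₙ = 2n²π²/1.1².
First three modes:
  n=1: λ₁ = 2π²/1.1² ≈ 16.313
  n=2: λ₂ = 8π²/1.1² ≈ 65.254 (4× faster decay)
  n=3: λ₃ = 18π²/1.1² ≈ 146.821 (9× faster decay)
As t → ∞, higher modes decay exponentially faster. The n=1 mode dominates: φ ~ c₁ sin(πx/1.1) e^{-λ₁t}.
Decay rate: λ₁ = 2π²/1.1² ≈ 16.313.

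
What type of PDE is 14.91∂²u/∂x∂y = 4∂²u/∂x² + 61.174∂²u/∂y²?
Rewriting in standard form: -4∂²u/∂x² + 14.91∂²u/∂x∂y - 61.174∂²u/∂y² = 0. With A = -4, B = 14.91, C = -61.174, the discriminant is -756.4759. This is an elliptic PDE.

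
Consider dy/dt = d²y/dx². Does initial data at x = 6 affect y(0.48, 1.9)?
Yes, for any finite x. The heat equation has infinite propagation speed, so all initial data affects all points at any t > 0.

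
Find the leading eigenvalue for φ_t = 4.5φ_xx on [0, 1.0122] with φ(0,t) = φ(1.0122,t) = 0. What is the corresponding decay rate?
Eigenvalues: λₙ = 4.5n²π²/1.0122².
First three modes:
  n=1: λ₁ = 4.5π²/1.0122² ≈ 43.349
  n=2: λ₂ = 18π²/1.0122² ≈ 173.396 (4× faster decay)
  n=3: λ₃ = 40.5π²/1.0122² ≈ 390.141 (9× faster decay)
As t → ∞, higher modes decay exponentially faster. The n=1 mode dominates: φ ~ c₁ sin(πx/1.0122) e^{-λ₁t}.
Decay rate: λ₁ = 4.5π²/1.0122² ≈ 43.349.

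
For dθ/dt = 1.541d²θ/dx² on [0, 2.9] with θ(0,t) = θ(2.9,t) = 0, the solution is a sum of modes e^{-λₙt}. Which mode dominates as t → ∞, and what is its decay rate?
Eigenvalues: λₙ = 1.541n²π²/2.9².
First three modes:
  n=1: λ₁ = 1.541π²/2.9² ≈ 1.808
  n=2: λ₂ = 6.164π²/2.9² ≈ 7.234 (4× faster decay)
  n=3: λ₃ = 13.869π²/2.9² ≈ 16.276 (9× faster decay)
As t → ∞, higher modes decay exponentially faster. The n=1 mode dominates: θ ~ c₁ sin(πx/2.9) e^{-λ₁t}.
Decay rate: λ₁ = 1.541π²/2.9² ≈ 1.808.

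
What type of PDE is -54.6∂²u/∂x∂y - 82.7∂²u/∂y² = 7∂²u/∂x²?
Rewriting in standard form: -7∂²u/∂x² - 54.6∂²u/∂x∂y - 82.7∂²u/∂y² = 0. With A = -7, B = -54.6, C = -82.7, the discriminant is 665.56. This is a hyperbolic PDE.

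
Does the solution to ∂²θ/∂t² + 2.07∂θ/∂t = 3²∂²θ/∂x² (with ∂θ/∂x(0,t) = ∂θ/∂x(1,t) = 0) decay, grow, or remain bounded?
θ → constant (steady state). Damping (γ=2.07) dissipates the nonconstant modes; with Neumann BCs the spatial average obeys M''+γM'=0 and tends to a finite limit.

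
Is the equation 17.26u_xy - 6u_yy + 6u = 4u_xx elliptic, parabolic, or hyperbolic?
Rewriting in standard form: -4u_xx + 17.26u_xy - 6u_yy + 6u = 0. Computing B² - 4AC with A = -4, B = 17.26, C = -6: discriminant = 201.9076 (positive). Answer: hyperbolic.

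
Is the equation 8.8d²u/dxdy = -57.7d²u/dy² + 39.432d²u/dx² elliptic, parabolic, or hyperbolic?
Rewriting in standard form: -39.432d²u/dx² + 8.8d²u/dxdy + 57.7d²u/dy² = 0. Computing B² - 4AC with A = -39.432, B = 8.8, C = 57.7: discriminant = 9178.3456 (positive). Answer: hyperbolic.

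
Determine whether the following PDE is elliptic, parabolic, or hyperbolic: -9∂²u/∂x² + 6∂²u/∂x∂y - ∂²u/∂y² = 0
Coefficients: A = -9, B = 6, C = -1. B² - 4AC = 0, which is zero, so the equation is parabolic.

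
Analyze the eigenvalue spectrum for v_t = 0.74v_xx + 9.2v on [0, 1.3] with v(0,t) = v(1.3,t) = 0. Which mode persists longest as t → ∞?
Eigenvalues: λₙ = 0.74n²π²/1.3² - 9.2.
First three modes:
  n=1: λ₁ = 0.74π²/1.3² - 9.2 ≈ -4.878
  n=2: λ₂ = 2.96π²/1.3² - 9.2 ≈ 8.086
  n=3: λ₃ = 6.66π²/1.3² - 9.2 ≈ 29.694
Since 0.74π²/1.3² ≈ 4.322 < 9.2, λ₁ < 0.
The n=1 mode grows fastest (−λₙ is largest for n=1) → dominates.
Asymptotic: v ~ c₁ sin(πx/1.3) e^{4.878t} (exponential growth at rate −λ₁ ≈ 4.878).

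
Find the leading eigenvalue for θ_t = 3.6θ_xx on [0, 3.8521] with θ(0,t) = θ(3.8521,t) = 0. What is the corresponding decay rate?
Eigenvalues: λₙ = 3.6n²π²/3.8521².
First three modes:
  n=1: λ₁ = 3.6π²/3.8521² ≈ 2.394
  n=2: λ₂ = 14.4π²/3.8521² ≈ 9.578 (4× faster decay)
  n=3: λ₃ = 32.4π²/3.8521² ≈ 21.55 (9× faster decay)
As t → ∞, higher modes decay exponentially faster. The n=1 mode dominates: θ ~ c₁ sin(πx/3.8521) e^{-λ₁t}.
Decay rate: λ₁ = 3.6π²/3.8521² ≈ 2.394.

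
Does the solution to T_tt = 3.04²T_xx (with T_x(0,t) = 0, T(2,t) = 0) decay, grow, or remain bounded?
T oscillates (no decay). Energy is conserved; the solution oscillates indefinitely as standing waves.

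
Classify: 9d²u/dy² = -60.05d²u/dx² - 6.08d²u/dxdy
Rewriting in standard form: 60.05d²u/dx² + 6.08d²u/dxdy + 9d²u/dy² = 0. Elliptic (discriminant = -2124.8336).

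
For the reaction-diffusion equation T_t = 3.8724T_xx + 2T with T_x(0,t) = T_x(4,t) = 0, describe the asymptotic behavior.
T grows unboundedly. With Neumann BCs the constant mode has diffusion eigenvalue 0, so any r > 0 makes it grow like e^(2t); solution grows exponentially.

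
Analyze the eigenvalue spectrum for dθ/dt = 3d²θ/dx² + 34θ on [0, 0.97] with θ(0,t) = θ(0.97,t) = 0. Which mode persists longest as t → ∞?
Eigenvalues: λₙ = 3n²π²/0.97² - 34.
First three modes:
  n=1: λ₁ = 3π²/0.97² - 34 ≈ -2.531
  n=2: λ₂ = 12π²/0.97² - 34 ≈ 91.874
  n=3: λ₃ = 27π²/0.97² - 34 ≈ 249.217
Since 3π²/0.97² ≈ 31.469 < 34, λ₁ < 0.
The n=1 mode grows fastest (−λₙ is largest for n=1) → dominates.
Asymptotic: θ ~ c₁ sin(πx/0.97) e^{2.531t} (exponential growth at rate −λ₁ ≈ 2.531).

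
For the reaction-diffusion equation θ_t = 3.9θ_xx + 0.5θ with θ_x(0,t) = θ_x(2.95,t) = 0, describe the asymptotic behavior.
θ grows unboundedly. With Neumann BCs the constant mode has diffusion eigenvalue 0, so any r > 0 makes it grow like e^(0.5t); solution grows exponentially.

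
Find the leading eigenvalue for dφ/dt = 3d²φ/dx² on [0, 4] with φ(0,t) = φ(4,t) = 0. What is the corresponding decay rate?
Eigenvalues: λₙ = 3n²π²/4².
First three modes:
  n=1: λ₁ = 3π²/4² ≈ 1.851
  n=2: λ₂ = 12π²/4² ≈ 7.402 (4× faster decay)
  n=3: λ₃ = 27π²/4² ≈ 16.655 (9× faster decay)
As t → ∞, higher modes decay exponentially faster. The n=1 mode dominates: φ ~ c₁ sin(πx/4) e^{-λ₁t}.
Decay rate: λ₁ = 3π²/4² ≈ 1.851.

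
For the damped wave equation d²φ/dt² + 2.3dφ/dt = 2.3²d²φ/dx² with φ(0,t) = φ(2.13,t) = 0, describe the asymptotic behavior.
φ → 0. Damping (γ=2.3) dissipates energy; oscillations decay exponentially.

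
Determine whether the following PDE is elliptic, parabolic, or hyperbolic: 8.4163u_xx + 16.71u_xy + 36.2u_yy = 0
Coefficients: A = 8.4163, B = 16.71, C = 36.2. B² - 4AC = -939.45614, which is negative, so the equation is elliptic.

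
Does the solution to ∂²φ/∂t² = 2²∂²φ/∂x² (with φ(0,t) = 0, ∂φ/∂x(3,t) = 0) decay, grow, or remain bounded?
φ oscillates (no decay). Energy is conserved; the solution oscillates indefinitely as standing waves.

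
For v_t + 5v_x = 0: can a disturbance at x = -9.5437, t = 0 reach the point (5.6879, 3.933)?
No. Only data at x = -13.9771 affects (5.6879, 3.933). Advection has one-way propagation along characteristics.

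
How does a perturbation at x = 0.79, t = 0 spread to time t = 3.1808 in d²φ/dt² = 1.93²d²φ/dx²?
Domain of influence: [-5.348944, 6.928944]. Data at x = 0.79 spreads outward at speed 1.93.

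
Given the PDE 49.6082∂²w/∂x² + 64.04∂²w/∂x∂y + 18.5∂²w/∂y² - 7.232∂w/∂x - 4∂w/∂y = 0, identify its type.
The second-order coefficients are A = 49.6082, B = 64.04, C = 18.5. Since B² - 4AC = 430.1148 > 0, this is a hyperbolic PDE.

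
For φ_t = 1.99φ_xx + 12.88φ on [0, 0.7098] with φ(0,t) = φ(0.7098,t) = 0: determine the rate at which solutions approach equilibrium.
Eigenvalues: λₙ = 1.99n²π²/0.7098² - 12.88.
First three modes:
  n=1: λ₁ = 1.99π²/0.7098² - 12.88 ≈ 26.104
  n=2: λ₂ = 7.96π²/0.7098² - 12.88 ≈ 143.054
  n=3: λ₃ = 17.91π²/0.7098² - 12.88 ≈ 337.972
Since 1.99π²/0.7098² ≈ 38.984 > 12.88, all λₙ > 0.
The n=1 mode decays slowest → dominates as t → ∞.
Asymptotic: φ ~ c₁ sin(πx/0.7098) e^{-λ₁t} with decay rate λ₁ ≈ 26.104.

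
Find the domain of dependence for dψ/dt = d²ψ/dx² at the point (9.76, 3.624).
The entire real line. The heat equation has infinite propagation speed: any initial disturbance instantly affects all points (though exponentially small far away).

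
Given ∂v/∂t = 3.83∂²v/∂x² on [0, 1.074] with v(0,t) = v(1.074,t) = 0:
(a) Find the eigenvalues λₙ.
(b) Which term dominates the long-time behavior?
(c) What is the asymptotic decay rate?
Eigenvalues: λₙ = 3.83n²π²/1.074².
First three modes:
  n=1: λ₁ = 3.83π²/1.074² ≈ 32.771
  n=2: λ₂ = 15.32π²/1.074² ≈ 131.084 (4× faster decay)
  n=3: λ₃ = 34.47π²/1.074² ≈ 294.939 (9× faster decay)
As t → ∞, higher modes decay exponentially faster. The n=1 mode dominates: v ~ c₁ sin(πx/1.074) e^{-λ₁t}.
Decay rate: λ₁ = 3.83π²/1.074² ≈ 32.771.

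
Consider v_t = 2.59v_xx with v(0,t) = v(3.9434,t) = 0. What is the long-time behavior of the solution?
As t → ∞, v → 0. Heat diffuses out through both boundaries.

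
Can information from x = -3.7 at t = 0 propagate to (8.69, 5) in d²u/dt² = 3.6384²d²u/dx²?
Yes. The domain of dependence is [-9.502, 26.882], and -3.7 ∈ [-9.502, 26.882].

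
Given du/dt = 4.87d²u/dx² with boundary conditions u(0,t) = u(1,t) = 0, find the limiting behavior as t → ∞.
u → 0. Heat diffuses out through both boundaries.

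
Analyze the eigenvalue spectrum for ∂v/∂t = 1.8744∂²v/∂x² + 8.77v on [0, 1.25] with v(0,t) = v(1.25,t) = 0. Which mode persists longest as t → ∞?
Eigenvalues: λₙ = 1.8744n²π²/1.25² - 8.77.
First three modes:
  n=1: λ₁ = 1.8744π²/1.25² - 8.77 ≈ 3.07
  n=2: λ₂ = 7.4976π²/1.25² - 8.77 ≈ 38.589
  n=3: λ₃ = 16.8696π²/1.25² - 8.77 ≈ 97.788
Since 1.8744π²/1.25² ≈ 11.84 > 8.77, all λₙ > 0.
The n=1 mode decays slowest → dominates as t → ∞.
Asymptotic: v ~ c₁ sin(πx/1.25) e^{-λ₁t} with decay rate λ₁ ≈ 3.07.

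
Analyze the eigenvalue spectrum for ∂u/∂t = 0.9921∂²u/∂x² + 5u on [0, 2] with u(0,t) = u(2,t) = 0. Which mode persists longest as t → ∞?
Eigenvalues: λₙ = 0.9921n²π²/2² - 5.
First three modes:
  n=1: λ₁ = 0.9921π²/2² - 5 ≈ -2.552
  n=2: λ₂ = 3.9684π²/2² - 5 ≈ 4.792
  n=3: λ₃ = 8.9289π²/2² - 5 ≈ 17.031
Since 0.9921π²/2² ≈ 2.448 < 5, λ₁ < 0.
The n=1 mode grows fastest (−λₙ is largest for n=1) → dominates.
Asymptotic: u ~ c₁ sin(πx/2) e^{2.552t} (exponential growth at rate −λ₁ ≈ 2.552).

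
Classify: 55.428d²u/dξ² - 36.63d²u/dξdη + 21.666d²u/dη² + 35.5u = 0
Elliptic (discriminant = -3461.855292).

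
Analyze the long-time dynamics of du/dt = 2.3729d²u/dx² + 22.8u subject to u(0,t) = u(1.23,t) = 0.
Long-time behavior: u grows unboundedly. Reaction dominates diffusion (r=22.8 > κπ²/L²≈15.48); solution grows exponentially.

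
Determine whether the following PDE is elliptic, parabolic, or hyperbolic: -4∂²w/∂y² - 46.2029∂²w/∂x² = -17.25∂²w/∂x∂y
Rewriting in standard form: -46.2029∂²w/∂x² + 17.25∂²w/∂x∂y - 4∂²w/∂y² = 0. Coefficients: A = -46.2029, B = 17.25, C = -4. B² - 4AC = -441.6839, which is negative, so the equation is elliptic.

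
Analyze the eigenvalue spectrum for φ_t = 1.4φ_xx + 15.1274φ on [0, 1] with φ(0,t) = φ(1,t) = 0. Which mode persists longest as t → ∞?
Eigenvalues: λₙ = 1.4n²π²/1² - 15.1274.
First three modes:
  n=1: λ₁ = 1.4π² - 15.1274 ≈ -1.31
  n=2: λ₂ = 5.6π² - 15.1274 ≈ 40.142
  n=3: λ₃ = 12.6π² - 15.1274 ≈ 109.23
Since 1.4π² ≈ 13.817 < 15.1274, λ₁ < 0.
The n=1 mode grows fastest (−λₙ is largest for n=1) → dominates.
Asymptotic: φ ~ c₁ sin(πx/1) e^{1.31t} (exponential growth at rate −λ₁ ≈ 1.31).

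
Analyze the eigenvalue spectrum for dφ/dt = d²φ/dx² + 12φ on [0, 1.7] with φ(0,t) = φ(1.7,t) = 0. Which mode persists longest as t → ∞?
Eigenvalues: λₙ = n²π²/1.7² - 12.
First three modes:
  n=1: λ₁ = π²/1.7² - 12 ≈ -8.585
  n=2: λ₂ = 4π²/1.7² - 12 ≈ 1.66
  n=3: λ₃ = 9π²/1.7² - 12 ≈ 18.736
Since π²/1.7² ≈ 3.415 < 12, λ₁ < 0.
The n=1 mode grows fastest (−λₙ is largest for n=1) → dominates.
Asymptotic: φ ~ c₁ sin(πx/1.7) e^{8.585t} (exponential growth at rate −λ₁ ≈ 8.585).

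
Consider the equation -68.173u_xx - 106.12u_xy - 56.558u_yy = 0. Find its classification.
Elliptic. (A = -68.173, B = -106.12, C = -56.558 gives B² - 4AC = -4161.459736.)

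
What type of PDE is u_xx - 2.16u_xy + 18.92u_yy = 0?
With A = 1, B = -2.16, C = 18.92, the discriminant is -71.0144. This is an elliptic PDE.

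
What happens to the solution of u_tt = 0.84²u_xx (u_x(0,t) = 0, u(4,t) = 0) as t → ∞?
u oscillates (no decay). Energy is conserved; the solution oscillates indefinitely as standing waves.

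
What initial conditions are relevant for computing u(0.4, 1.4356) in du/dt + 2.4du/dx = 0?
A single point: x = -3.04544. The characteristic through (0.4, 1.4356) is x - 2.4t = const, so x = 0.4 - 2.4·1.4356 = -3.04544.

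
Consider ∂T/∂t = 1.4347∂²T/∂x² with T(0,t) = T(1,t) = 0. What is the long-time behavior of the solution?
As t → ∞, T → 0. Heat diffuses out through both boundaries.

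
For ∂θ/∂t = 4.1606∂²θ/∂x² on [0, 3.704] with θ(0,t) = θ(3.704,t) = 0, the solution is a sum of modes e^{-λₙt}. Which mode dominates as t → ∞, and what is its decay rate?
Eigenvalues: λₙ = 4.1606n²π²/3.704².
First three modes:
  n=1: λ₁ = 4.1606π²/3.704² ≈ 2.993
  n=2: λ₂ = 16.6424π²/3.704² ≈ 11.972 (4× faster decay)
  n=3: λ₃ = 37.4454π²/3.704² ≈ 26.937 (9× faster decay)
As t → ∞, higher modes decay exponentially faster. The n=1 mode dominates: θ ~ c₁ sin(πx/3.704) e^{-λ₁t}.
Decay rate: λ₁ = 4.1606π²/3.704² ≈ 2.993.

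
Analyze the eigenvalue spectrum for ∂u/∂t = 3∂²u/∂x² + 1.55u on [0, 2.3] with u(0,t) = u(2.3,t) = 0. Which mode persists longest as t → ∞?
Eigenvalues: λₙ = 3n²π²/2.3² - 1.55.
First three modes:
  n=1: λ₁ = 3π²/2.3² - 1.55 ≈ 4.047
  n=2: λ₂ = 12π²/2.3² - 1.55 ≈ 20.839
  n=3: λ₃ = 27π²/2.3² - 1.55 ≈ 48.824
Since 3π²/2.3² ≈ 5.597 > 1.55, all λₙ > 0.
The n=1 mode decays slowest → dominates as t → ∞.
Asymptotic: u ~ c₁ sin(πx/2.3) e^{-λ₁t} with decay rate λ₁ ≈ 4.047.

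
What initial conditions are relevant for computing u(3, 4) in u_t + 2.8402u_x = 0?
A single point: x = -8.3608. The characteristic through (3, 4) is x - 2.8402t = const, so x = 3 - 2.8402·4 = -8.3608.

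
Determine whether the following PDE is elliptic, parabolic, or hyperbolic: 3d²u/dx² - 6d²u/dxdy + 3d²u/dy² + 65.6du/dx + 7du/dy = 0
Coefficients: A = 3, B = -6, C = 3. B² - 4AC = 0, which is zero, so the equation is parabolic.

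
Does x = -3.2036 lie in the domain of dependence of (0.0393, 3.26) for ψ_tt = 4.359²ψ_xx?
Yes. The domain of dependence is [-14.17104, 14.24964], and -3.2036 ∈ [-14.17104, 14.24964].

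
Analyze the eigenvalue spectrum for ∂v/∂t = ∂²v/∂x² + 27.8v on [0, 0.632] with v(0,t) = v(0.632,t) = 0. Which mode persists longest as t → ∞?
Eigenvalues: λₙ = n²π²/0.632² - 27.8.
First three modes:
  n=1: λ₁ = π²/0.632² - 27.8 ≈ -3.09
  n=2: λ₂ = 4π²/0.632² - 27.8 ≈ 71.038
  n=3: λ₃ = 9π²/0.632² - 27.8 ≈ 194.586
Since π²/0.632² ≈ 24.71 < 27.8, λ₁ < 0.
The n=1 mode grows fastest (−λₙ is largest for n=1) → dominates.
Asymptotic: v ~ c₁ sin(πx/0.632) e^{3.09t} (exponential growth at rate −λ₁ ≈ 3.09).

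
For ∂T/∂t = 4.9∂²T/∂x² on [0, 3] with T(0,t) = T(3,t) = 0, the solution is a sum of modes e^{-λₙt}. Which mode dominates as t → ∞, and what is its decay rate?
Eigenvalues: λₙ = 4.9n²π²/3².
First three modes:
  n=1: λ₁ = 4.9π²/3² ≈ 5.373
  n=2: λ₂ = 19.6π²/3² ≈ 21.494 (4× faster decay)
  n=3: λ₃ = 44.1π²/3² ≈ 48.361 (9× faster decay)
As t → ∞, higher modes decay exponentially faster. The n=1 mode dominates: T ~ c₁ sin(πx/3) e^{-λ₁t}.
Decay rate: λ₁ = 4.9π²/3² ≈ 5.373.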